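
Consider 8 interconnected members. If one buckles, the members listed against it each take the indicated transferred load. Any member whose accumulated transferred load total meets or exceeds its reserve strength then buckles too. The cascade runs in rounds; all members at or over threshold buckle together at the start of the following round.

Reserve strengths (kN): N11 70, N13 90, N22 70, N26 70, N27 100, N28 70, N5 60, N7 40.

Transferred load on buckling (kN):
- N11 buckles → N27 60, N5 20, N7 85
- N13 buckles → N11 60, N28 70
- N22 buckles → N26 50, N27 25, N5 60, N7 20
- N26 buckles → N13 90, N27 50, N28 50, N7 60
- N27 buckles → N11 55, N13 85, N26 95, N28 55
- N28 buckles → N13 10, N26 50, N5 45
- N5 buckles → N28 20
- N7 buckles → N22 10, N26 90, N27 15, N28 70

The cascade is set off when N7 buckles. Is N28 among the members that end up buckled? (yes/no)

yes

Round 1 — N7 buckles (initial).
  N22: +10 → 10 < 70
  N26: +90 → 90 ≥ 70
  N27: +15 → 15 < 100
  N28: +70 → 70 ≥ 70
Round 2 — N26, N28 buckle.
  N13: +90+10 → 100 ≥ 90
  N27: +50 → 65 < 100
  N5: +45 → 45 < 60
Round 3 — N13 buckles.
  N11: +60 → 60 < 70
No further bucklings.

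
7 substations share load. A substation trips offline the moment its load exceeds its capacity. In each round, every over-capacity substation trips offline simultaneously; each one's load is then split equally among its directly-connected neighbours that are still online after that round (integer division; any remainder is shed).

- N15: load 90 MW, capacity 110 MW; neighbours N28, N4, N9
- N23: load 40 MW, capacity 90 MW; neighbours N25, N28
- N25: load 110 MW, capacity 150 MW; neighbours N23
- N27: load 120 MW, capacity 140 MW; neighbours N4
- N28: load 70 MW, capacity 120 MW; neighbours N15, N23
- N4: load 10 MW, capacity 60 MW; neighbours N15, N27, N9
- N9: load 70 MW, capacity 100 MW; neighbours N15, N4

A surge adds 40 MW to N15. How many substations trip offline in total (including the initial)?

4

Round 1 — N15 at 130 > 110. N15 trips offline.
  N15 sheds 130 MW to N28, N4, N9: 43 each (1 lost).
    N28: 70+43 = 113 ≤ 120
    N4: 10+43 = 53 ≤ 60
    N9: 70+43 = 113 > 100
Round 2 — N9 trips offline.
  N9 sheds 113 MW to N4: 113 each.
    N4: 53+113 = 166 > 60
Round 3 — N4 trips offline.
  N4 sheds 166 MW to N27: 166 each.
    N27: 120+166 = 286 > 140
Round 4 — N27 trips offline.
  N27 sheds 286 MW: no online neighbours, lost.
No further trips.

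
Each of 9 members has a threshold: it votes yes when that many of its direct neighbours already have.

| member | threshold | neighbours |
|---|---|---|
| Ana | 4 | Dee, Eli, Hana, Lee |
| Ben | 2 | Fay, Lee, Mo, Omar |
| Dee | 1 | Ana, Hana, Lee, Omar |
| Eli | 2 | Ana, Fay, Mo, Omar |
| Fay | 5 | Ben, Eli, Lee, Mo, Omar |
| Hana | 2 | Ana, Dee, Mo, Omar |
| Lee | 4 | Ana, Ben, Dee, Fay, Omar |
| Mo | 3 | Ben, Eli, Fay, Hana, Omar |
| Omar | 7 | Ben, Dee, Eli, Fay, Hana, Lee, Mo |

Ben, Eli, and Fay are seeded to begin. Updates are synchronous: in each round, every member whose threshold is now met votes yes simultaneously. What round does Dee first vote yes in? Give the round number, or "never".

Round 1 — Ben, Eli, Fay vote yes (initial).
Round 2 — checking thresholds:
  Ana: 1 of 4 neighbours < 4, not yet.
  Lee: 2 of 5 neighbours < 4, not yet.
  Mo: 3 of 5 neighbours ≥ 3, votes yes.
  Omar: 3 of 7 neighbours < 7, not yet.
Round 3 — no new yes votes; cascade stops.

never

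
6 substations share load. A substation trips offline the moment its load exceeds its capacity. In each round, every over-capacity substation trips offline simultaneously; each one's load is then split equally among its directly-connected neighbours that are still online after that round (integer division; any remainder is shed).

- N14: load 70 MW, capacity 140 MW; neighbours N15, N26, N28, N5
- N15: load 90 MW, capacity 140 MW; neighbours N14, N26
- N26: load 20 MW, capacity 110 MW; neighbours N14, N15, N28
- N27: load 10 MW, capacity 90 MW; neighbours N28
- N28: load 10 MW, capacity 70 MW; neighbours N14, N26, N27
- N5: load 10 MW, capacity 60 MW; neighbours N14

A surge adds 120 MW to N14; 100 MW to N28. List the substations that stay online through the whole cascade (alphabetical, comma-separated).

N27

Round 1 — N14 at 190 > 140; N28 at 110 > 70. N14, N28 trip offline.
  N14 sheds 190 MW to N15, N26, N5: 63 each (1 lost).
    N15: 90+63 = 153 > 140
    N26: 20+63 = 83 ≤ 110
    N5: 10+63 = 73 > 60
  N28 sheds 110 MW to N26, N27: 55 each.
    N26: 83+55 = 138 > 110
    N27: 10+55 = 65 ≤ 90
Round 2 — N15, N26, N5 trip offline.
  N15 sheds 153 MW: no online neighbours, lost.
  N26 sheds 138 MW: no online neighbours, lost.
  N5 sheds 73 MW: no online neighbours, lost.
No further trips.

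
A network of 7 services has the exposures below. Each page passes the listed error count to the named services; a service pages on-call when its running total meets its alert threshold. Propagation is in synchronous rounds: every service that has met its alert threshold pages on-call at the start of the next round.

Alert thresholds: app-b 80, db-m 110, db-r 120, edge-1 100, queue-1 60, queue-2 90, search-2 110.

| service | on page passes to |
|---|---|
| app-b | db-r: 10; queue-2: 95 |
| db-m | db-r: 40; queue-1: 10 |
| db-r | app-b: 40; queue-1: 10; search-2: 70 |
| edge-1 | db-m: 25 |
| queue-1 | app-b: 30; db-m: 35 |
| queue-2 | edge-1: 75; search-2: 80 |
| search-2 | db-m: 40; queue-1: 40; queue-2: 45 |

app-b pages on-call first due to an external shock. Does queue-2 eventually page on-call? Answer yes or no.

Round 1 — app-b pages on-call (initial).
  db-r: +10 → 10 < 120
  queue-2: +95 → 95 ≥ 90
Round 2 — queue-2 pages on-call.
  edge-1: +75 → 75 < 100
  search-2: +80 → 80 < 110
No further pages.

yes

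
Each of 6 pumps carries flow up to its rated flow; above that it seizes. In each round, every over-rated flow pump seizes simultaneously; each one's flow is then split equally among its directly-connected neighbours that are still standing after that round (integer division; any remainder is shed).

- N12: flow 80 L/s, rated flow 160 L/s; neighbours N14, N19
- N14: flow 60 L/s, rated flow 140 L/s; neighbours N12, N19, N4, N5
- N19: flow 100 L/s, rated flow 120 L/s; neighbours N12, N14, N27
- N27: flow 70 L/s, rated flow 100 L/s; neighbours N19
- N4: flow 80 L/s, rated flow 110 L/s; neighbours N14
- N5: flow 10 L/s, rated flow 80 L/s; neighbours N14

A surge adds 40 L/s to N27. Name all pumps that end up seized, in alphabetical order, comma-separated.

N12, N14, N19, N27, N4, N5

Round 1 — N27 at 110 > 100. N27 seizes.
  N27 sheds 110 L/s to N19: 110 each.
    N19: 100+110 = 210 > 120
Round 2 — N19 seizes.
  N19 sheds 210 L/s to N12, N14: 105 each.
    N12: 80+105 = 185 > 160
    N14: 60+105 = 165 > 140
Round 3 — N12, N14 seize.
  N12 sheds 185 L/s: no online neighbours, lost.
  N14 sheds 165 L/s to N4, N5: 82 each (1 lost).
    N4: 80+82 = 162 > 110
    N5: 10+82 = 92 > 80
Round 4 — N4, N5 seize.
  N4 sheds 162 L/s: no online neighbours, lost.
  N5 sheds 92 L/s: no online neighbours, lost.
No further seizures.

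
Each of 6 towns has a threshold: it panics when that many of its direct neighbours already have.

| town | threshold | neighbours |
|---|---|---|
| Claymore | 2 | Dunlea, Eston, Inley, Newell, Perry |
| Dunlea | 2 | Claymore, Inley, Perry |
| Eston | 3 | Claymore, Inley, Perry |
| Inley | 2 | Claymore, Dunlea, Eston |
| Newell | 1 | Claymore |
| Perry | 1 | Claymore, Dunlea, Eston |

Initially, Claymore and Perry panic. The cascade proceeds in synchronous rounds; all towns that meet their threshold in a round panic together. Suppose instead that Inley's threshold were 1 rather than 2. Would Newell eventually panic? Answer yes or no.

With Inley's threshold at 1:
Round 1 — Claymore, Perry panic (initial).
Round 2 — checking thresholds:
  Dunlea: 2 of 3 neighbours ≥ 2, panics.
  Eston: 2 of 3 neighbours < 3, holds.
  Inley: 1 of 3 neighbours ≥ 1, panics.
  Newell: 1 of 1 neighbours ≥ 1, panics.
Round 3 — checking thresholds:
  Eston: 3 of 3 neighbours ≥ 3, panics.
Round 4 — no new panics; cascade stops.

yes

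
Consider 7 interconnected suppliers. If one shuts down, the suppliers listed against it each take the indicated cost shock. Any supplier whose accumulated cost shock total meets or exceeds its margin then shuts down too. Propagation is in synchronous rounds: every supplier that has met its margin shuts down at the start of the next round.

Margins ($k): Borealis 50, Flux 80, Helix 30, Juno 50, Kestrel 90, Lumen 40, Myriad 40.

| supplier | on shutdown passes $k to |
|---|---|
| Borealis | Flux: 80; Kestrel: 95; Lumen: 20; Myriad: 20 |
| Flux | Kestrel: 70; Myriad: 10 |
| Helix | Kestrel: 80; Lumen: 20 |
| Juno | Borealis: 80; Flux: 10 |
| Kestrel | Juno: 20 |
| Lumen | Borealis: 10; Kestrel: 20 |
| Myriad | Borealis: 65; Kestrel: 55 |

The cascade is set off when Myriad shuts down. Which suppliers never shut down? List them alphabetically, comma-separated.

Round 1 — Myriad shuts down (initial).
  Borealis: +65 → 65 ≥ 50
  Kestrel: +55 → 55 < 90
Round 2 — Borealis shuts down.
  Flux: +80 → 80 ≥ 80
  Kestrel: +95 → 150 ≥ 90
  Lumen: +20 → 20 < 40
Round 3 — Flux, Kestrel shut down.
  Juno: +20 → 20 < 50
No further shutdowns.

Helix, Juno, Lumen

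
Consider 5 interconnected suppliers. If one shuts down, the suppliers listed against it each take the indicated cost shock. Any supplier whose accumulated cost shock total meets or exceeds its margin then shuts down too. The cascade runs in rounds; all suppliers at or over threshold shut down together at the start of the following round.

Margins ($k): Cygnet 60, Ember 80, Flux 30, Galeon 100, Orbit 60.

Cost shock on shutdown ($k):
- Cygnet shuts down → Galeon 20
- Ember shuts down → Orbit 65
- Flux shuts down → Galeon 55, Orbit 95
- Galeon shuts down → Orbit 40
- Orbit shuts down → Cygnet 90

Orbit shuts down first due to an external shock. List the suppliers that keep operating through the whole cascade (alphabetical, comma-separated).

Ember, Flux, Galeon

Round 1 — Orbit shuts down (initial).
  Cygnet: +90 → 90 ≥ 60
Round 2 — Cygnet shuts down.
  Galeon: +20 → 20 < 100
No further shutdowns.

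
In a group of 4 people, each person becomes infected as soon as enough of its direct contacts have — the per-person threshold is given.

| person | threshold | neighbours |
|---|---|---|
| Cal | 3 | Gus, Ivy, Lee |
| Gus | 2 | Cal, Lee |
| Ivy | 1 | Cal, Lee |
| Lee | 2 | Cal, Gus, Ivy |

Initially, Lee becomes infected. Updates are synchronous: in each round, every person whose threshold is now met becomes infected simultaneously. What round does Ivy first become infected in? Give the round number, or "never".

Round 1 — Lee becomes infected (initial).
Round 2 — checking thresholds:
  Cal: 1 of 3 neighbours < 3, holds.
  Gus: 1 of 2 neighbours < 2, holds.
  Ivy: 1 of 2 neighbours ≥ 1, becomes infected.
Round 3 — no new infections; cascade stops.

2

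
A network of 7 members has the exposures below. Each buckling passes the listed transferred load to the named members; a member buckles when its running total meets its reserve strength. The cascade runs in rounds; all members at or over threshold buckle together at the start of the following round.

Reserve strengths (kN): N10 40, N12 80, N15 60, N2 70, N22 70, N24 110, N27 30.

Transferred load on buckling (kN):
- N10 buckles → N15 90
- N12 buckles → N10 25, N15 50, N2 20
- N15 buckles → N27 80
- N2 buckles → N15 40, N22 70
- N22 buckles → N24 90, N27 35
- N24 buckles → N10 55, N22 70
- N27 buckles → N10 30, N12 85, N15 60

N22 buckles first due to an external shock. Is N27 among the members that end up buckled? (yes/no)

Round 1 — N22 buckles (initial).
  N24: +90 → 90 < 110
  N27: +35 → 35 ≥ 30
Round 2 — N27 buckles.
  N10: +30 → 30 < 40
  N12: +85 → 85 ≥ 80
  N15: +60 → 60 ≥ 60
Round 3 — N12, N15 buckle.
  N10: +25 → 55 ≥ 40
  N2: +20 → 20 < 70
Round 4 — N10 buckles.
No further bucklings.

yes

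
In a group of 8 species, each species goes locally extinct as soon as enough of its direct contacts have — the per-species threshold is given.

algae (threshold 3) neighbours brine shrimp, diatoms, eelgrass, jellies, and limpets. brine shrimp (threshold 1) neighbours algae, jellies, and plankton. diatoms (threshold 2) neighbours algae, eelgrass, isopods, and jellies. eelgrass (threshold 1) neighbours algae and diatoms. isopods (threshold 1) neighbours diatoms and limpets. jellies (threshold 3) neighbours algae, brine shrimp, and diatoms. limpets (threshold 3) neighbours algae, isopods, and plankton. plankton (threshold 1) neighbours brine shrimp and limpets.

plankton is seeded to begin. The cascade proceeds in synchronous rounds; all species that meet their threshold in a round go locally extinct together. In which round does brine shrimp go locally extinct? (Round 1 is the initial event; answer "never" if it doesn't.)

2

Round 1 — plankton goes locally extinct (initial).
Round 2 — checking thresholds:
  brine shrimp: 1 of 3 neighbours ≥ 1, goes locally extinct.
  limpets: 1 of 3 neighbours < 3, not yet.
Round 3 — no new extinctions; cascade stops.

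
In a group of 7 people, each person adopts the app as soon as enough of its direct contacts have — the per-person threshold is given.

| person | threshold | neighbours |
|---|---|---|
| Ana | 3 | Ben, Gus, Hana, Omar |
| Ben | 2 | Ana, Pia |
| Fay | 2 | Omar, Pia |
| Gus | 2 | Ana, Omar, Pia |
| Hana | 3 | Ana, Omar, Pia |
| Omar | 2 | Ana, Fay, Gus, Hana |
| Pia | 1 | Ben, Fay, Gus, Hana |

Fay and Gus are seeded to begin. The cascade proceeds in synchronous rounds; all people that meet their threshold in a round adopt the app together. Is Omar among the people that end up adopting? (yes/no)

yes

Round 1 — Fay, Gus adopt the app (initial).
Round 2 — checking thresholds:
  Ana: 1 of 4 neighbours < 3, holds.
  Omar: 2 of 4 neighbours ≥ 2, adopts the app.
  Pia: 2 of 4 neighbours ≥ 1, adopts the app.
Round 3 — no new adoptions; cascade stops.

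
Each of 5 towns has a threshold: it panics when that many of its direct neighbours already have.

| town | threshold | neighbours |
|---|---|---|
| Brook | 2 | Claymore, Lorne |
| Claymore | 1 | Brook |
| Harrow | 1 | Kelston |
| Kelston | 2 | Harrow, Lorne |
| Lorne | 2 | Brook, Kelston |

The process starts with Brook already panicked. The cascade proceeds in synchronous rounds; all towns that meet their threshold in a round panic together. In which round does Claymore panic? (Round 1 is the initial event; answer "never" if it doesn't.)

2

Round 1 — Brook panics (initial).
Round 2 — checking thresholds:
  Claymore: 1 of 1 neighbours ≥ 1, panics.
  Lorne: 1 of 2 neighbours < 2, holds.
Round 3 — no new panics; cascade stops.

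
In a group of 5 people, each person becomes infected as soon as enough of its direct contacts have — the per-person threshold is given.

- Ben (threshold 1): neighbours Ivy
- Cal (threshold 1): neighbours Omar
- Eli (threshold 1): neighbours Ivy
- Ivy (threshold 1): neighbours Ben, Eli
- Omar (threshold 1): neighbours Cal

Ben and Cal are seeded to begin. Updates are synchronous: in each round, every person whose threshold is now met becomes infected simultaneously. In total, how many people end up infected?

Round 1 — Ben, Cal become infected (initial).
Round 2 — checking thresholds:
  Ivy: 1 of 2 neighbours ≥ 1, becomes infected.
  Omar: 1 of 1 neighbours ≥ 1, becomes infected.
Round 3 — checking thresholds:
  Eli: 1 of 1 neighbours ≥ 1, becomes infected.
Round 4 — no new infections; cascade stops.

5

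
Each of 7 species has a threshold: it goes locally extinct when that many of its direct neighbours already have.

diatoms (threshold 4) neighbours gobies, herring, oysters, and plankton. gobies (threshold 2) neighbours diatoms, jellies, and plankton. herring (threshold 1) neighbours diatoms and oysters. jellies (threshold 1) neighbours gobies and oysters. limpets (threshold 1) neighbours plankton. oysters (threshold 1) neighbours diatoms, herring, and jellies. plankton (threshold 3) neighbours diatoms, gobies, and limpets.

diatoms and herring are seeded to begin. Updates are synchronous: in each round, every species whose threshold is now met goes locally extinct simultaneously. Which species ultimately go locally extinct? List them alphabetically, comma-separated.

Round 1 — diatoms, herring go locally extinct (initial).
Round 2 — checking thresholds:
  gobies: 1 of 3 neighbours < 2, not yet.
  oysters: 2 of 3 neighbours ≥ 1, goes locally extinct.
  plankton: 1 of 3 neighbours < 3, not yet.
Round 3 — checking thresholds:
  gobies: 1 of 3 neighbours < 2, not yet.
  jellies: 1 of 2 neighbours ≥ 1, goes locally extinct.
  plankton: 1 of 3 neighbours < 3, not yet.
Round 4 — checking thresholds:
  gobies: 2 of 3 neighbours ≥ 2, goes locally extinct.
  plankton: 1 of 3 neighbours < 3, not yet.
Round 5 — no new extinctions; cascade stops.

diatoms, gobies, herring, jellies, oysters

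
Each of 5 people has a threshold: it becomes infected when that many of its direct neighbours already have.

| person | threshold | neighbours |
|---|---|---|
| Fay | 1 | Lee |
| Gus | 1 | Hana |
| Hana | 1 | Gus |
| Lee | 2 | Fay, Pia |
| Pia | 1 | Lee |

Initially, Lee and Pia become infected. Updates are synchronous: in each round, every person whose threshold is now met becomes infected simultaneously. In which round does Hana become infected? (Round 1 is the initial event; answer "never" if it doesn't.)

Round 1 — Lee, Pia become infected (initial).
Round 2 — checking thresholds:
  Fay: 1 of 1 neighbours ≥ 1, becomes infected.
Round 3 — no new infections; cascade stops.

never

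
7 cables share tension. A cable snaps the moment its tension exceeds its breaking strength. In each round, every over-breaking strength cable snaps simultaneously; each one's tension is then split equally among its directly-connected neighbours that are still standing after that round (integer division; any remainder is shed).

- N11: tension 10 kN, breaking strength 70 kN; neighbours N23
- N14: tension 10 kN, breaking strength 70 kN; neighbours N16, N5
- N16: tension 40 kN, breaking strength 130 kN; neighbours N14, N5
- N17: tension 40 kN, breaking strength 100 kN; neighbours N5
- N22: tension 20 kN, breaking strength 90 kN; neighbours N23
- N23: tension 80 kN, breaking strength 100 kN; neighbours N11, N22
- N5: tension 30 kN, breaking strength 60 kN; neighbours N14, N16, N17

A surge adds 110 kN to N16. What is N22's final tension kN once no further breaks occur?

20

Round 1 — N16 at 150 > 130. N16 snaps.
  N16 sheds 150 kN to N14, N5: 75 each.
    N14: 10+75 = 85 > 70
    N5: 30+75 = 105 > 60
Round 2 — N14, N5 snap.
  N14 sheds 85 kN: no online neighbours, lost.
  N5 sheds 105 kN to N17: 105 each.
    N17: 40+105 = 145 > 100
Round 3 — N17 snaps.
  N17 sheds 145 kN: no online neighbours, lost.
No further breaks.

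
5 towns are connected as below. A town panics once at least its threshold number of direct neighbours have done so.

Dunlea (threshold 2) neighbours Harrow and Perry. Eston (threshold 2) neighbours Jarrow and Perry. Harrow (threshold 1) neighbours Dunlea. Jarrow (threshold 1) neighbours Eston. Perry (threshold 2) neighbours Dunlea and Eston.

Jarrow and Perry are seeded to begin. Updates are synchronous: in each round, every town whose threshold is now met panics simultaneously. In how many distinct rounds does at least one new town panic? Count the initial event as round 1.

2

Round 1 — Jarrow, Perry panic (initial).
Round 2 — checking thresholds:
  Dunlea: 1 of 2 neighbours < 2, below threshold.
  Eston: 2 of 2 neighbours ≥ 2, panics.
Round 3 — no new panics; cascade stops.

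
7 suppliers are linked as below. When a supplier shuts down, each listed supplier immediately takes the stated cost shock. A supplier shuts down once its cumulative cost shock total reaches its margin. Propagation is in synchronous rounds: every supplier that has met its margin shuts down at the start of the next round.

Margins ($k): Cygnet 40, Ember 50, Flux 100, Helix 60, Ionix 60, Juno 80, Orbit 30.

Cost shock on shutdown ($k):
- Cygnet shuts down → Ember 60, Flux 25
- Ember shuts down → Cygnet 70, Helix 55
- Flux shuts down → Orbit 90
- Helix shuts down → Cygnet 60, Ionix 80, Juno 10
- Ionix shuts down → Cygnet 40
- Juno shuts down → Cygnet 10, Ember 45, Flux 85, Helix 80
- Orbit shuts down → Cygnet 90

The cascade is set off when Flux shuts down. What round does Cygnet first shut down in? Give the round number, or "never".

3

Round 1 — Flux shuts down (initial).
  Orbit: +90 → 90 ≥ 30
Round 2 — Orbit shuts down.
  Cygnet: +90 → 90 ≥ 40
Round 3 — Cygnet shuts down.
  Ember: +60 → 60 ≥ 50
Round 4 — Ember shuts down.
  Helix: +55 → 55 < 60
No further shutdowns.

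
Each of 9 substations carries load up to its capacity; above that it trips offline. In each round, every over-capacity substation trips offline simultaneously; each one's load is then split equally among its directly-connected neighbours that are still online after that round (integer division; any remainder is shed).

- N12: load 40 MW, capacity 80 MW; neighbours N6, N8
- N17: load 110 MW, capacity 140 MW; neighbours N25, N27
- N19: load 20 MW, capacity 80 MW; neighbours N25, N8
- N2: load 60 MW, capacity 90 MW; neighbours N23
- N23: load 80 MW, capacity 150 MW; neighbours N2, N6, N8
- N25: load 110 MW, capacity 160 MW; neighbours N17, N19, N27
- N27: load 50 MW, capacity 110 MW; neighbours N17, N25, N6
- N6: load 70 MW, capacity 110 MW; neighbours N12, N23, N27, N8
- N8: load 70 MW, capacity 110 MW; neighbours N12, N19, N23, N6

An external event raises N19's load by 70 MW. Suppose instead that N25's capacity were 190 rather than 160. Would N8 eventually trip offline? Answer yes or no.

yes

With N25's capacity at 190:
Round 1 — N19 at 90 > 80. N19 trips offline.
  N19 sheds 90 MW to N25, N8: 45 each.
    N25: 110+45 = 155 ≤ 190
    N8: 70+45 = 115 > 110
Round 2 — N8 trips offline.
  N8 sheds 115 MW to N12, N23, N6: 38 each (1 lost).
    N12: 40+38 = 78 ≤ 80
    N23: 80+38 = 118 ≤ 150
    N6: 70+38 = 108 ≤ 110
No further trips.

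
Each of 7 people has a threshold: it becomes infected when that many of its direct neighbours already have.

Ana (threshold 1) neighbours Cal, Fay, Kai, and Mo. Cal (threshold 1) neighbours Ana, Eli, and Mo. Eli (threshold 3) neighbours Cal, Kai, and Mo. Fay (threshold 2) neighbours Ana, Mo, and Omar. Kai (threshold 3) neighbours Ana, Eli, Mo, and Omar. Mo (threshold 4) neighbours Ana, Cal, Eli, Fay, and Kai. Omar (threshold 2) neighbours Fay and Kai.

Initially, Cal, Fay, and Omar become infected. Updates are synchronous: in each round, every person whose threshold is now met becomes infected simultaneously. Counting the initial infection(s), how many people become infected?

Round 1 — Cal, Fay, Omar become infected (initial).
Round 2 — checking thresholds:
  Ana: 2 of 4 neighbours ≥ 1, becomes infected.
  Eli: 1 of 3 neighbours < 3, holds.
  Kai: 1 of 4 neighbours < 3, holds.
  Mo: 2 of 5 neighbours < 4, holds.
Round 3 — no new infections; cascade stops.

4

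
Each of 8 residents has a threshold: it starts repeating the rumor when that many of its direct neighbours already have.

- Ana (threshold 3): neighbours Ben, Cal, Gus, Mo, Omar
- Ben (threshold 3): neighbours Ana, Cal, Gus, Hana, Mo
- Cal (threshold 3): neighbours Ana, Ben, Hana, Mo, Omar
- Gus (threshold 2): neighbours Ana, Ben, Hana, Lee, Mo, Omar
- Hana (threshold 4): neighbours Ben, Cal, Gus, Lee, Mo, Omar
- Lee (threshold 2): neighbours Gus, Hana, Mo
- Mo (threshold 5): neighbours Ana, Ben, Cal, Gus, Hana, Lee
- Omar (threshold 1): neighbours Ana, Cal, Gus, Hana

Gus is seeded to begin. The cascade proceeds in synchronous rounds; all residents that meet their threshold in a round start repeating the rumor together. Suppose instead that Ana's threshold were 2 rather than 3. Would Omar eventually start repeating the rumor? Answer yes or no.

With Ana's threshold at 2:
Round 1 — Gus starts repeating the rumor (initial).
Round 2 — checking thresholds:
  Ana: 1 of 5 neighbours < 2, below threshold.
  Ben: 1 of 5 neighbours < 3, below threshold.
  Hana: 1 of 6 neighbours < 4, below threshold.
  Lee: 1 of 3 neighbours < 2, below threshold.
  Mo: 1 of 6 neighbours < 5, below threshold.
  Omar: 1 of 4 neighbours ≥ 1, starts repeating the rumor.
Round 3 — checking thresholds:
  Ana: 2 of 5 neighbours ≥ 2, starts repeating the rumor.
  Ben: 1 of 5 neighbours < 3, below threshold.
  Cal: 1 of 5 neighbours < 3, below threshold.
  Hana: 2 of 6 neighbours < 4, below threshold.
  Lee: 1 of 3 neighbours < 2, below threshold.
  Mo: 1 of 6 neighbours < 5, below threshold.
Round 4 — no new spreads; cascade stops.

yes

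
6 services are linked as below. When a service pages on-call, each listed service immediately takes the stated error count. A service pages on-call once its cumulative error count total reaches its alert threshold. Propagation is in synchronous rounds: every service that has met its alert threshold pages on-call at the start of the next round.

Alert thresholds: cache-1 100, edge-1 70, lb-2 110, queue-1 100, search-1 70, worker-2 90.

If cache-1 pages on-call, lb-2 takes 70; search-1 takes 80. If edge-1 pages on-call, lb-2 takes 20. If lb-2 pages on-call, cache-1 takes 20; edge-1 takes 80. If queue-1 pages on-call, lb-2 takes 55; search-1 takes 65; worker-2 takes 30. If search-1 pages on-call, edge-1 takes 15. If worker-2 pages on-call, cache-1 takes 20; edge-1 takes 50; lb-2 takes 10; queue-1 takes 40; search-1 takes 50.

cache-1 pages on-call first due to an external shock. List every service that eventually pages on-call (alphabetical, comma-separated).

cache-1, search-1

Round 1 — cache-1 pages on-call (initial).
  lb-2: +70 → 70 < 110
  search-1: +80 → 80 ≥ 70
Round 2 — search-1 pages on-call.
  edge-1: +15 → 15 < 70
No further pages.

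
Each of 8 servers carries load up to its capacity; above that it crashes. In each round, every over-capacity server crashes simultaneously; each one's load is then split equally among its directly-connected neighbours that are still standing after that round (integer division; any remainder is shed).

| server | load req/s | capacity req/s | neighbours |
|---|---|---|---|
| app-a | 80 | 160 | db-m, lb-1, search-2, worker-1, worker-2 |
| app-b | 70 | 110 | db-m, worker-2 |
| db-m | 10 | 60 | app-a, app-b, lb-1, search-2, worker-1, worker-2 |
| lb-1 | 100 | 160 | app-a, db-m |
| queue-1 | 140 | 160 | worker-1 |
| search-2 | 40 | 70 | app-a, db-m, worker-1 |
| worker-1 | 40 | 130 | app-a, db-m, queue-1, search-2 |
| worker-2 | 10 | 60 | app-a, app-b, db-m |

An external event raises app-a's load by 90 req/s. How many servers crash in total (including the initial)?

Round 1 — app-a at 170 > 160. app-a crashes.
  app-a sheds 170 req/s to db-m, lb-1, search-2, worker-1, worker-2: 34 each.
    db-m: 10+34 = 44 ≤ 60
    lb-1: 100+34 = 134 ≤ 160
    search-2: 40+34 = 74 > 70
    worker-1: 40+34 = 74 ≤ 130
    worker-2: 10+34 = 44 ≤ 60
Round 2 — search-2 crashes.
  search-2 sheds 74 req/s to db-m, worker-1: 37 each.
    db-m: 44+37 = 81 > 60
    worker-1: 74+37 = 111 ≤ 130
Round 3 — db-m crashes.
  db-m sheds 81 req/s to app-b, lb-1, worker-1, worker-2: 20 each (1 lost).
    app-b: 70+20 = 90 ≤ 110
    lb-1: 134+20 = 154 ≤ 160
    worker-1: 111+20 = 131 > 130
    worker-2: 44+20 = 64 > 60
Round 4 — worker-1, worker-2 crash.
  worker-1 sheds 131 req/s to queue-1: 131 each.
    queue-1: 140+131 = 271 > 160
  worker-2 sheds 64 req/s to app-b: 64 each.
    app-b: 90+64 = 154 > 110
Round 5 — app-b, queue-1 crash.
  app-b sheds 154 req/s: no online neighbours, lost.
  queue-1 sheds 271 req/s: no online neighbours, lost.
No further crashes.

7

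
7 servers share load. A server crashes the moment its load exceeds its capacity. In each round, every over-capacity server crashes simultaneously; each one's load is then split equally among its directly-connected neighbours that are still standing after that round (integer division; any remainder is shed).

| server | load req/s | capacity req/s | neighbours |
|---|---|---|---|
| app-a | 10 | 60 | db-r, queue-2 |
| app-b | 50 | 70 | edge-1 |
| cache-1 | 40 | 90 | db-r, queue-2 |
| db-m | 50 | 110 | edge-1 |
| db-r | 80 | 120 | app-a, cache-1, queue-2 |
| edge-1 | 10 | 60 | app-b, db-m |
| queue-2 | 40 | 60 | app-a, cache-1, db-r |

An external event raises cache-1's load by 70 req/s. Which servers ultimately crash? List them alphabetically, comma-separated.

app-a, cache-1, db-r, queue-2

Round 1 — cache-1 at 110 > 90. cache-1 crashes.
  cache-1 sheds 110 req/s to db-r, queue-2: 55 each.
    db-r: 80+55 = 135 > 120
    queue-2: 40+55 = 95 > 60
Round 2 — db-r, queue-2 crash.
  db-r sheds 135 req/s to app-a: 135 each.
    app-a: 10+135 = 145 > 60
  queue-2 sheds 95 req/s to app-a: 95 each.
    app-a: 145+95 = 240 > 60
Round 3 — app-a crashes.
  app-a sheds 240 req/s: no online neighbours, lost.
No further crashes.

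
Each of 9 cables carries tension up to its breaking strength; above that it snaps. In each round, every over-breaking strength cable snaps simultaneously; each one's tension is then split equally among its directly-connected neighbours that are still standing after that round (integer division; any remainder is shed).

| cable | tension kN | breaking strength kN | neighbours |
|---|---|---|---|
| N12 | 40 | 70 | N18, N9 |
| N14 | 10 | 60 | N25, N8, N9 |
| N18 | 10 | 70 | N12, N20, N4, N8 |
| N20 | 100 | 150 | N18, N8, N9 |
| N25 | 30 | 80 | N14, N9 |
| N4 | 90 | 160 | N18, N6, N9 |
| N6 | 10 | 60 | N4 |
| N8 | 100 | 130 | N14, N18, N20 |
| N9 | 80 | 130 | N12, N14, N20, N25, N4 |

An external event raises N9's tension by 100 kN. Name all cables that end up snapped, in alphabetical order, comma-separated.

N12, N14, N18, N20, N25, N8, N9

Round 1 — N9 at 180 > 130. N9 snaps.
  N9 sheds 180 kN to N12, N14, N20, N25, N4: 36 each.
    N12: 40+36 = 76 > 70
    N14: 10+36 = 46 ≤ 60
    N20: 100+36 = 136 ≤ 150
    N25: 30+36 = 66 ≤ 80
    N4: 90+36 = 126 ≤ 160
Round 2 — N12 snaps.
  N12 sheds 76 kN to N18: 76 each.
    N18: 10+76 = 86 > 70
Round 3 — N18 snaps.
  N18 sheds 86 kN to N20, N4, N8: 28 each (2 lost).
    N20: 136+28 = 164 > 150
    N4: 126+28 = 154 ≤ 160
    N8: 100+28 = 128 ≤ 130
Round 4 — N20 snaps.
  N20 sheds 164 kN to N8: 164 each.
    N8: 128+164 = 292 > 130
Round 5 — N8 snaps.
  N8 sheds 292 kN to N14: 292 each.
    N14: 46+292 = 338 > 60
Round 6 — N14 snaps.
  N14 sheds 338 kN to N25: 338 each.
    N25: 66+338 = 404 > 80
Round 7 — N25 snaps.
  N25 sheds 404 kN: no online neighbours, lost.
No further breaks.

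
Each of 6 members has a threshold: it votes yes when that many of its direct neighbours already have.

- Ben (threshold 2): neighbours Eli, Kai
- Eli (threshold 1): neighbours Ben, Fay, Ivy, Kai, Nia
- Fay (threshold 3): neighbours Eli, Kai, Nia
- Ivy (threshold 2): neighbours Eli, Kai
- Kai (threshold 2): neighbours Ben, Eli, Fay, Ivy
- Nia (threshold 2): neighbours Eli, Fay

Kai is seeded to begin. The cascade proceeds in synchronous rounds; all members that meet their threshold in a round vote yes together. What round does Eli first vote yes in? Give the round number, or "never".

2

Round 1 — Kai votes yes (initial).
Round 2 — checking thresholds:
  Ben: 1 of 2 neighbours < 2, below threshold.
  Eli: 1 of 5 neighbours ≥ 1, votes yes.
  Fay: 1 of 3 neighbours < 3, below threshold.
  Ivy: 1 of 2 neighbours < 2, below threshold.
Round 3 — checking thresholds:
  Ben: 2 of 2 neighbours ≥ 2, votes yes.
  Fay: 2 of 3 neighbours < 3, below threshold.
  Ivy: 2 of 2 neighbours ≥ 2, votes yes.
  Nia: 1 of 2 neighbours < 2, below threshold.
Round 4 — no new yes votes; cascade stops.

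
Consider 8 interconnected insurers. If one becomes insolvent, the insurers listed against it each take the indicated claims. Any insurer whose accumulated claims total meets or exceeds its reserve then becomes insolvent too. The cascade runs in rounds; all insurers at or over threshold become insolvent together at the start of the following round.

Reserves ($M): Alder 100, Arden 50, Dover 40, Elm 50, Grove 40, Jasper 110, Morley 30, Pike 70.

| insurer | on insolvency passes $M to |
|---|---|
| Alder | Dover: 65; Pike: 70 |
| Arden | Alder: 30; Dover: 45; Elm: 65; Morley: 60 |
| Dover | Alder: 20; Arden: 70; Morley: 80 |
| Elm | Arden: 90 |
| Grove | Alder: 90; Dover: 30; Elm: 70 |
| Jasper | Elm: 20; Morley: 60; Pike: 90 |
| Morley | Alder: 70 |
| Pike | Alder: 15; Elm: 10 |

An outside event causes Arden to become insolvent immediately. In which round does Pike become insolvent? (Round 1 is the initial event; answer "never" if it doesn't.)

Round 1 — Arden becomes insolvent (initial).
  Alder: +30 → 30 < 100
  Dover: +45 → 45 ≥ 40
  Elm: +65 → 65 ≥ 50
  Morley: +60 → 60 ≥ 30
Round 2 — Dover, Elm, Morley become insolvent.
  Alder: +20+70 → 120 ≥ 100
Round 3 — Alder becomes insolvent.
  Pike: +70 → 70 ≥ 70
Round 4 — Pike becomes insolvent.
No further insolvencies.

4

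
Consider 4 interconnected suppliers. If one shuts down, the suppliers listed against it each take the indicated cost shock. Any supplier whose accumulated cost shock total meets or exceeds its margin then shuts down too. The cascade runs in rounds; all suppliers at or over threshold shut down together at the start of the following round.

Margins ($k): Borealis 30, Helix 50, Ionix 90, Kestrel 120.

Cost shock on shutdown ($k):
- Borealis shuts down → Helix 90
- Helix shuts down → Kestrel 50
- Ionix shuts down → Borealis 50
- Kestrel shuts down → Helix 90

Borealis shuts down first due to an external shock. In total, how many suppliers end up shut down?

2

Round 1 — Borealis shuts down (initial).
  Helix: +90 → 90 ≥ 50
Round 2 — Helix shuts down.
  Kestrel: +50 → 50 < 120
No further shutdowns.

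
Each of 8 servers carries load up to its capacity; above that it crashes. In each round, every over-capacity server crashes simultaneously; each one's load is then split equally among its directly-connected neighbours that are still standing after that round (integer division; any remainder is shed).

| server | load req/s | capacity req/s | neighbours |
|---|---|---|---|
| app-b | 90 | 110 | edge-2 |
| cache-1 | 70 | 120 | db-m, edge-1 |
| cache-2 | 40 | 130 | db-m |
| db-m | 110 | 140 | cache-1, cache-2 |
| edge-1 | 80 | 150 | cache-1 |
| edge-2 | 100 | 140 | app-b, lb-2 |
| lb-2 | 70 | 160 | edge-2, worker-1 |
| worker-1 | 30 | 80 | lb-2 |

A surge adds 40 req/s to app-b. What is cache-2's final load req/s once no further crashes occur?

Round 1 — app-b at 130 > 110. app-b crashes.
  app-b sheds 130 req/s to edge-2: 130 each.
    edge-2: 100+130 = 230 > 140
Round 2 — edge-2 crashes.
  edge-2 sheds 230 req/s to lb-2: 230 each.
    lb-2: 70+230 = 300 > 160
Round 3 — lb-2 crashes.
  lb-2 sheds 300 req/s to worker-1: 300 each.
    worker-1: 30+300 = 330 > 80
Round 4 — worker-1 crashes.
  worker-1 sheds 330 req/s: no online neighbours, lost.
No further crashes.

40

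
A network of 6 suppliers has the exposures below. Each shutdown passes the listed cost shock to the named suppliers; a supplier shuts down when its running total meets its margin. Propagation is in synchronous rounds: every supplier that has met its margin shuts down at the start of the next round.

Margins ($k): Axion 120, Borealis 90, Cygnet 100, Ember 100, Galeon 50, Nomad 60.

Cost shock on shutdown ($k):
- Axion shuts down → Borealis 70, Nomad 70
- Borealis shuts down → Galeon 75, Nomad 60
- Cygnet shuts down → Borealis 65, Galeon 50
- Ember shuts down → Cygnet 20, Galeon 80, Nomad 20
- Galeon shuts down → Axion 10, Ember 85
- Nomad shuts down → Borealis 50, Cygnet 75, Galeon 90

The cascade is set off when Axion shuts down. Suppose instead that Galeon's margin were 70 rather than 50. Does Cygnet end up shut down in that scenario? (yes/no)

no

With Galeon's margin at 70:
Round 1 — Axion shuts down (initial).
  Borealis: +70 → 70 < 90
  Nomad: +70 → 70 ≥ 60
Round 2 — Nomad shuts down.
  Borealis: +50 → 120 ≥ 90
  Cygnet: +75 → 75 < 100
  Galeon: +90 → 90 ≥ 70
Round 3 — Borealis, Galeon shut down.
  Ember: +85 → 85 < 100
No further shutdowns.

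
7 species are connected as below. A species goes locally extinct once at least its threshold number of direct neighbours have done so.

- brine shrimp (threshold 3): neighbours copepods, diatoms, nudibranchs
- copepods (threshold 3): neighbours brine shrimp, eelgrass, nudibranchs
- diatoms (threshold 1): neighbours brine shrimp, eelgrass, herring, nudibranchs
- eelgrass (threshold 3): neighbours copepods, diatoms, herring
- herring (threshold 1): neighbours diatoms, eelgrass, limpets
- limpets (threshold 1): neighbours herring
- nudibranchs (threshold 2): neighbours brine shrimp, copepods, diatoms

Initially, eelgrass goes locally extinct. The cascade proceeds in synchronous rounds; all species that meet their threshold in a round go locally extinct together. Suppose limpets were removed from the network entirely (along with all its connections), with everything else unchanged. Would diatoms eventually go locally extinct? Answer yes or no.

With limpets removed:
Round 1 — eelgrass goes locally extinct (initial).
Round 2 — checking thresholds:
  copepods: 1 of 3 neighbours < 3, holds.
  diatoms: 1 of 4 neighbours ≥ 1, goes locally extinct.
  herring: 1 of 2 neighbours ≥ 1, goes locally extinct.
Round 3 — no new extinctions; cascade stops.

yes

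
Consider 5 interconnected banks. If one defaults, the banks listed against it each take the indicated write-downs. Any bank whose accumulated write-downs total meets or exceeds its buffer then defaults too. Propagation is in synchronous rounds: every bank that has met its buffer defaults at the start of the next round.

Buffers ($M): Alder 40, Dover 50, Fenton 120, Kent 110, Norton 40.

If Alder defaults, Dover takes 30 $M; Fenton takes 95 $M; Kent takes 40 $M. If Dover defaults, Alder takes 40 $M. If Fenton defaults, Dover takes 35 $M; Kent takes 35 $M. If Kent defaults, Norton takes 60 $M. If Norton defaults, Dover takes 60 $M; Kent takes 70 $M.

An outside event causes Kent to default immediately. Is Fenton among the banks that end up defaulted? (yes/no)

Round 1 — Kent defaults (initial).
  Norton: +60 → 60 ≥ 40
Round 2 — Norton defaults.
  Dover: +60 → 60 ≥ 50
Round 3 — Dover defaults.
  Alder: +40 → 40 ≥ 40
Round 4 — Alder defaults.
  Fenton: +95 → 95 < 120
No further defaults.

no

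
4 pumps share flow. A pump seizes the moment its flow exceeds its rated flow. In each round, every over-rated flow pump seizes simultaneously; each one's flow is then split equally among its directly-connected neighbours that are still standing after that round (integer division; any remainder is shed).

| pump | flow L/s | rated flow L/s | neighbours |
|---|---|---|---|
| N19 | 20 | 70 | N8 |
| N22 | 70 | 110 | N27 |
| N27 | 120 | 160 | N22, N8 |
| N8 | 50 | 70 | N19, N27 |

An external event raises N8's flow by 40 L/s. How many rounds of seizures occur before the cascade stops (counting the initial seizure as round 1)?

3

Round 1 — N8 at 90 > 70. N8 seizes.
  N8 sheds 90 L/s to N19, N27: 45 each.
    N19: 20+45 = 65 ≤ 70
    N27: 120+45 = 165 > 160
Round 2 — N27 seizes.
  N27 sheds 165 L/s to N22: 165 each.
    N22: 70+165 = 235 > 110
Round 3 — N22 seizes.
  N22 sheds 235 L/s: no online neighbours, lost.
No further seizures.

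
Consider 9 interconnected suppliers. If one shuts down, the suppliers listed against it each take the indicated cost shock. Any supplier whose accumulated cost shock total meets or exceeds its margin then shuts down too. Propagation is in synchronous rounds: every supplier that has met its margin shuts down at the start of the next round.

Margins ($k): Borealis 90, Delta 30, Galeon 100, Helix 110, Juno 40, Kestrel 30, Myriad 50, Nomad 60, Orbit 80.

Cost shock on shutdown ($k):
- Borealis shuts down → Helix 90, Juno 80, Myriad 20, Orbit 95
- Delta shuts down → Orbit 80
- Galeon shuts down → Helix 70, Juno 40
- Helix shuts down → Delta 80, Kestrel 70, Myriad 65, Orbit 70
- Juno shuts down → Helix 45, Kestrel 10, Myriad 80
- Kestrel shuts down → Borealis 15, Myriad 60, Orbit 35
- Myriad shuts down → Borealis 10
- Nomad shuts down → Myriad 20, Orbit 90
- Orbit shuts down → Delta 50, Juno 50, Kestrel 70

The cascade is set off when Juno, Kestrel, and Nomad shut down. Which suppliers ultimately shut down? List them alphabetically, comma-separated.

Delta, Juno, Kestrel, Myriad, Nomad, Orbit

Round 1 — Juno, Kestrel, Nomad shut down (initial).
  Borealis: +15 → 15 < 90
  Helix: +45 → 45 < 110
  Myriad: +80+60+20 → 160 ≥ 50
  Orbit: +35+90 → 125 ≥ 80
Round 2 — Myriad, Orbit shut down.
  Borealis: +10 → 25 < 90
  Delta: +50 → 50 ≥ 30
Round 3 — Delta shuts down.
No further shutdowns.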